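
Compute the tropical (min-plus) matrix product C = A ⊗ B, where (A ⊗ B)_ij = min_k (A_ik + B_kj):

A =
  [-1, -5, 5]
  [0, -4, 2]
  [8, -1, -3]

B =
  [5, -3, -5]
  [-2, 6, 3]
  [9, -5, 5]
A ⊗ B =
  [-7, -4, -6]
  [-6, -3, -5]
  [-3, -8, 2]

Apply the min-plus product entry-by-entry:
  C[0][0] = min over k of (A[0][0] + B[0][0] = -1 + 5 = 4, A[0][1] + B[1][0] = -5 + -2 = -7, A[0][2] + B[2][0] = 5 + 9 = 14) = -7 (attained at k = 1)
  C[0][1] = min over k of (A[0][0] + B[0][1] = -1 + -3 = -4, A[0][1] + B[1][1] = -5 + 6 = 1, A[0][2] + B[2][1] = 5 + -5 = 0) = -4 (attained at k = 0)
  C[0][2] = min over k of (A[0][0] + B[0][2] = -1 + -5 = -6, A[0][1] + B[1][2] = -5 + 3 = -2, A[0][2] + B[2][2] = 5 + 5 = 10) = -6 (attained at k = 0)
  C[1][0] = min over k of (A[1][0] + B[0][0] = 0 + 5 = 5, A[1][1] + B[1][0] = -4 + -2 = -6, A[1][2] + B[2][0] = 2 + 9 = 11) = -6 (attained at k = 1)
  C[1][1] = min over k of (A[1][0] + B[0][1] = 0 + -3 = -3, A[1][1] + B[1][1] = -4 + 6 = 2, A[1][2] + B[2][1] = 2 + -5 = -3) = -3 (attained at k = 0)
  C[1][2] = min over k of (A[1][0] + B[0][2] = 0 + -5 = -5, A[1][1] + B[1][2] = -4 + 3 = -1, A[1][2] + B[2][2] = 2 + 5 = 7) = -5 (attained at k = 0)
  C[2][0] = min over k of (A[2][0] + B[0][0] = 8 + 5 = 13, A[2][1] + B[1][0] = -1 + -2 = -3, A[2][2] + B[2][0] = -3 + 9 = 6) = -3 (attained at k = 1)
  C[2][1] = min over k of (A[2][0] + B[0][1] = 8 + -3 = 5, A[2][1] + B[1][1] = -1 + 6 = 5, A[2][2] + B[2][1] = -3 + -5 = -8) = -8 (attained at k = 2)
  C[2][2] = min over k of (A[2][0] + B[0][2] = 8 + -5 = 3, A[2][1] + B[1][2] = -1 + 3 = 2, A[2][2] + B[2][2] = -3 + 5 = 2) = 2 (attained at k = 1)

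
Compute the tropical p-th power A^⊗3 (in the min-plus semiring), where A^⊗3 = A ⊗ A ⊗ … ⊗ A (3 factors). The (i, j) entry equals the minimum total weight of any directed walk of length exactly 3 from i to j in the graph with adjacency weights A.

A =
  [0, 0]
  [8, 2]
A^⊗3 =
  [0, 0]
  [8, 6]

Each entry (A^⊗3)_ij equals the minimum over all length-3 walks i = v_0 → v_1 → … → v_3 = j of Σ_t A[v_t][v_{t+1}]. For example, for (i, j) = (0, 1) we minimise over 4 possible intermediate vertex sequences; the minimum is 0, attained along the walk 0 → 0 → 0 → 1.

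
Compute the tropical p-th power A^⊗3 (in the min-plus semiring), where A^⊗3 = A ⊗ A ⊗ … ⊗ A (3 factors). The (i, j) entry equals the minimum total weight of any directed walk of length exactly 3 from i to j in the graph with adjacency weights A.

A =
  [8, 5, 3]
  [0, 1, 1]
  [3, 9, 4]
A^⊗3 =
  [6, 7, 7]
  [2, 3, 3]
  [8, 9, 9]

Each entry (A^⊗3)_ij equals the minimum over all length-3 walks i = v_0 → v_1 → … → v_3 = j of Σ_t A[v_t][v_{t+1}]. For example, for (i, j) = (0, 2) we minimise over 9 possible intermediate vertex sequences; the minimum is 7, attained along the walk 0 → 1 → 1 → 2.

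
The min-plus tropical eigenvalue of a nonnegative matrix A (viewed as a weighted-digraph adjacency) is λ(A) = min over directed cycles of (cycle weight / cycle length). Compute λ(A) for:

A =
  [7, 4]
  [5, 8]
λ(A) = 9/2

Enumerate directed cycles and compute their means (weight / length). Sample:
  cycle 0 → 0: weight = 7, length = 1, mean = 7/1 ≈ 7.000
  cycle 1 → 1: weight = 8, length = 1, mean = 8/1 ≈ 8.000
  cycle 0 → 1 → 0: weight = 9, length = 2, mean = 9/2 ≈ 4.500
  cycle 1 → 0 → 1: weight = 9, length = 2, mean = 9/2 ≈ 4.500
Minimum mean = 4.500, attained e.g. along the cycle 0 → 1 → 0 with weight 9 and length 2. So λ(A) = 9/2 = 9/2.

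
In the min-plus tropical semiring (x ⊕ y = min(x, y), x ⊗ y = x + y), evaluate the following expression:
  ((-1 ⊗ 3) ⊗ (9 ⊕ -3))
((-1 ⊗ 3) ⊗ (9 ⊕ -3)) = -1

Expand innermost to outermost. Recall ⊕ takes the minimum of its arguments and ⊗ takes their sum. Working out the expression ((-1 ⊗ 3) ⊗ (9 ⊕ -3)) gives -1.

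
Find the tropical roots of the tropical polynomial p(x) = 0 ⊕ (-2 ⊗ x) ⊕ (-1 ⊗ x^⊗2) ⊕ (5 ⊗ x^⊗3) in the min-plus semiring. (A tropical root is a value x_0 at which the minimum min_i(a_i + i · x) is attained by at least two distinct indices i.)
Roots: {-6, -1, 2}

Each tropical root is a break point of the lower envelope of the lines y = a_i + i · x (there are 4 lines, with slopes 0, 1, ..., 3). Only the lines that attain the minimum somewhere contribute to roots; other lines are dominated. Here the surviving (envelope) indices are i = 3, i = 2, i = 1, i = 0.
Intersections between consecutive envelope lines give the roots: for adjacent envelope indices i < j the intersection is x = (a_i − a_j) / (j − i). Reading off the sorted break points: {-6, -1, 2}.
Verification: at each break x_0, at least two indices attain the minimum of min_i(a_i + i · x_0).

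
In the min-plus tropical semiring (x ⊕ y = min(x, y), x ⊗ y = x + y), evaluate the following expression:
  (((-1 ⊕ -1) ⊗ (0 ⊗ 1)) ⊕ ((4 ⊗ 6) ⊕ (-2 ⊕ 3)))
(((-1 ⊕ -1) ⊗ (0 ⊗ 1)) ⊕ ((4 ⊗ 6) ⊕ (-2 ⊕ 3))) = -2

Expand innermost to outermost. Recall ⊕ takes the minimum of its arguments and ⊗ takes their sum. Working out the expression (((-1 ⊕ -1) ⊗ (0 ⊗ 1)) ⊕ ((4 ⊗ 6) ⊕ (-2 ⊕ 3))) gives -2.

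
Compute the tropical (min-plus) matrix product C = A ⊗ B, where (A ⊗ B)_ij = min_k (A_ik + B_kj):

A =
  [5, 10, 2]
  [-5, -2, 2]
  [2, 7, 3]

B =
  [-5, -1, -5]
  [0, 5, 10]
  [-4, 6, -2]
A ⊗ B =
  [-2, 4, 0]
  [-10, -6, -10]
  [-3, 1, -3]

Apply the min-plus product entry-by-entry:
  C[0][0] = min over k of (A[0][0] + B[0][0] = 5 + -5 = 0, A[0][1] + B[1][0] = 10 + 0 = 10, A[0][2] + B[2][0] = 2 + -4 = -2) = -2 (attained at k = 2)
  C[0][1] = min over k of (A[0][0] + B[0][1] = 5 + -1 = 4, A[0][1] + B[1][1] = 10 + 5 = 15, A[0][2] + B[2][1] = 2 + 6 = 8) = 4 (attained at k = 0)
  C[0][2] = min over k of (A[0][0] + B[0][2] = 5 + -5 = 0, A[0][1] + B[1][2] = 10 + 10 = 20, A[0][2] + B[2][2] = 2 + -2 = 0) = 0 (attained at k = 0)
  C[1][0] = min over k of (A[1][0] + B[0][0] = -5 + -5 = -10, A[1][1] + B[1][0] = -2 + 0 = -2, A[1][2] + B[2][0] = 2 + -4 = -2) = -10 (attained at k = 0)
  C[1][1] = min over k of (A[1][0] + B[0][1] = -5 + -1 = -6, A[1][1] + B[1][1] = -2 + 5 = 3, A[1][2] + B[2][1] = 2 + 6 = 8) = -6 (attained at k = 0)
  C[1][2] = min over k of (A[1][0] + B[0][2] = -5 + -5 = -10, A[1][1] + B[1][2] = -2 + 10 = 8, A[1][2] + B[2][2] = 2 + -2 = 0) = -10 (attained at k = 0)
  C[2][0] = min over k of (A[2][0] + B[0][0] = 2 + -5 = -3, A[2][1] + B[1][0] = 7 + 0 = 7, A[2][2] + B[2][0] = 3 + -4 = -1) = -3 (attained at k = 0)
  C[2][1] = min over k of (A[2][0] + B[0][1] = 2 + -1 = 1, A[2][1] + B[1][1] = 7 + 5 = 12, A[2][2] + B[2][1] = 3 + 6 = 9) = 1 (attained at k = 0)
  C[2][2] = min over k of (A[2][0] + B[0][2] = 2 + -5 = -3, A[2][1] + B[1][2] = 7 + 10 = 17, A[2][2] + B[2][2] = 3 + -2 = 1) = -3 (attained at k = 0)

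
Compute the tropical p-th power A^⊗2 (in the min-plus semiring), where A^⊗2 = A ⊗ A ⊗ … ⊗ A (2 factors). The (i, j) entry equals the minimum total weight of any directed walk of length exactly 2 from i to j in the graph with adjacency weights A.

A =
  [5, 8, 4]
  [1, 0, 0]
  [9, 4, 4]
A^⊗2 =
  [9, 8, 8]
  [1, 0, 0]
  [5, 4, 4]

Each entry (A^⊗2)_ij equals the minimum over all length-2 walks i = v_0 → v_1 → … → v_2 = j of Σ_t A[v_t][v_{t+1}]. For example, for (i, j) = (0, 2) we minimise over 3 possible intermediate vertex sequences; the minimum is 8, attained along the walk 0 → 1 → 2.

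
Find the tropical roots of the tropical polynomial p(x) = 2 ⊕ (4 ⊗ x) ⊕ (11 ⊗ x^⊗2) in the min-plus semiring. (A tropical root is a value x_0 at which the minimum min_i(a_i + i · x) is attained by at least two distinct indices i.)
Roots: {-7, -2}

Each tropical root is a break point of the lower envelope of the lines y = a_i + i · x (there are 3 lines, with slopes 0, 1, ..., 2). Only the lines that attain the minimum somewhere contribute to roots; other lines are dominated. Here the surviving (envelope) indices are i = 2, i = 1, i = 0.
Intersections between consecutive envelope lines give the roots: for adjacent envelope indices i < j the intersection is x = (a_i − a_j) / (j − i). Reading off the sorted break points: {-7, -2}.
Verification: at each break x_0, at least two indices attain the minimum of min_i(a_i + i · x_0).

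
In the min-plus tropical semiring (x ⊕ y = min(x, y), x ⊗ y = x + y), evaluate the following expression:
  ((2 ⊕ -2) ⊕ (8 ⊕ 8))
((2 ⊕ -2) ⊕ (8 ⊕ 8)) = -2

Expand innermost to outermost. Recall ⊕ takes the minimum of its arguments and ⊗ takes their sum. Working out the expression ((2 ⊕ -2) ⊕ (8 ⊕ 8)) gives -2.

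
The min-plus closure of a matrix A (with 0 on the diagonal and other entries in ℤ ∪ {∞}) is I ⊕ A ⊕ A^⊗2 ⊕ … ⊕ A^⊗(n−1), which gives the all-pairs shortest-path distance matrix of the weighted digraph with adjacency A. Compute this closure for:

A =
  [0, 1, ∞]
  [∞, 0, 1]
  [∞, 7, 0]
Closure =
  [0, 1, 2]
  [∞, 0, 1]
  [∞, 7, 0]

This is the Floyd-Warshall all-pairs shortest-path computation. For each intermediate vertex k = 0, 1, …, 2, update dist[i][j] ← min(dist[i][j], dist[i][k] + dist[k][j]). The final matrix gives, for each (i, j), the minimum total weight of any directed path from i to j (possibly empty when i = j).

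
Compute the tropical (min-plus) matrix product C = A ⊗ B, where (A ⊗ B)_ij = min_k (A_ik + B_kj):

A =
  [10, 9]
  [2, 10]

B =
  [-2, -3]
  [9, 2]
A ⊗ B =
  [8, 7]
  [0, -1]

Apply the min-plus product entry-by-entry:
  C[0][0] = min over k of (A[0][0] + B[0][0] = 10 + -2 = 8, A[0][1] + B[1][0] = 9 + 9 = 18) = 8 (attained at k = 0)
  C[0][1] = min over k of (A[0][0] + B[0][1] = 10 + -3 = 7, A[0][1] + B[1][1] = 9 + 2 = 11) = 7 (attained at k = 0)
  C[1][0] = min over k of (A[1][0] + B[0][0] = 2 + -2 = 0, A[1][1] + B[1][0] = 10 + 9 = 19) = 0 (attained at k = 0)
  C[1][1] = min over k of (A[1][0] + B[0][1] = 2 + -3 = -1, A[1][1] + B[1][1] = 10 + 2 = 12) = -1 (attained at k = 0)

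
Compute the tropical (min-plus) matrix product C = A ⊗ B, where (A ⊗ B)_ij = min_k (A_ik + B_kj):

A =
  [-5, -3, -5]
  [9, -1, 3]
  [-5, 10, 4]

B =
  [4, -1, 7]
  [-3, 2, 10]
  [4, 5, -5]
A ⊗ B =
  [-6, -6, -10]
  [-4, 1, -2]
  [-1, -6, -1]

Apply the min-plus product entry-by-entry:
  C[0][0] = min over k of (A[0][0] + B[0][0] = -5 + 4 = -1, A[0][1] + B[1][0] = -3 + -3 = -6, A[0][2] + B[2][0] = -5 + 4 = -1) = -6 (attained at k = 1)
  C[0][1] = min over k of (A[0][0] + B[0][1] = -5 + -1 = -6, A[0][1] + B[1][1] = -3 + 2 = -1, A[0][2] + B[2][1] = -5 + 5 = 0) = -6 (attained at k = 0)
  C[0][2] = min over k of (A[0][0] + B[0][2] = -5 + 7 = 2, A[0][1] + B[1][2] = -3 + 10 = 7, A[0][2] + B[2][2] = -5 + -5 = -10) = -10 (attained at k = 2)
  C[1][0] = min over k of (A[1][0] + B[0][0] = 9 + 4 = 13, A[1][1] + B[1][0] = -1 + -3 = -4, A[1][2] + B[2][0] = 3 + 4 = 7) = -4 (attained at k = 1)
  C[1][1] = min over k of (A[1][0] + B[0][1] = 9 + -1 = 8, A[1][1] + B[1][1] = -1 + 2 = 1, A[1][2] + B[2][1] = 3 + 5 = 8) = 1 (attained at k = 1)
  C[1][2] = min over k of (A[1][0] + B[0][2] = 9 + 7 = 16, A[1][1] + B[1][2] = -1 + 10 = 9, A[1][2] + B[2][2] = 3 + -5 = -2) = -2 (attained at k = 2)
  C[2][0] = min over k of (A[2][0] + B[0][0] = -5 + 4 = -1, A[2][1] + B[1][0] = 10 + -3 = 7, A[2][2] + B[2][0] = 4 + 4 = 8) = -1 (attained at k = 0)
  C[2][1] = min over k of (A[2][0] + B[0][1] = -5 + -1 = -6, A[2][1] + B[1][1] = 10 + 2 = 12, A[2][2] + B[2][1] = 4 + 5 = 9) = -6 (attained at k = 0)
  C[2][2] = min over k of (A[2][0] + B[0][2] = -5 + 7 = 2, A[2][1] + B[1][2] = 10 + 10 = 20, A[2][2] + B[2][2] = 4 + -5 = -1) = -1 (attained at k = 2)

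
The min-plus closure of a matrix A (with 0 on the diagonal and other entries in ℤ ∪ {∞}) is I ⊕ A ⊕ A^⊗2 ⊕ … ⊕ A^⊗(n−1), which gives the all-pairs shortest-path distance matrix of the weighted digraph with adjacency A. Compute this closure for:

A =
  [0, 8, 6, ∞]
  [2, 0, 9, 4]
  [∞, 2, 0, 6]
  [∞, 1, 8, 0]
Closure =
  [0, 8, 6, 12]
  [2, 0, 8, 4]
  [4, 2, 0, 6]
  [3, 1, 8, 0]

This is the Floyd-Warshall all-pairs shortest-path computation. For each intermediate vertex k = 0, 1, …, 3, update dist[i][j] ← min(dist[i][j], dist[i][k] + dist[k][j]). The final matrix gives, for each (i, j), the minimum total weight of any directed path from i to j (possibly empty when i = j).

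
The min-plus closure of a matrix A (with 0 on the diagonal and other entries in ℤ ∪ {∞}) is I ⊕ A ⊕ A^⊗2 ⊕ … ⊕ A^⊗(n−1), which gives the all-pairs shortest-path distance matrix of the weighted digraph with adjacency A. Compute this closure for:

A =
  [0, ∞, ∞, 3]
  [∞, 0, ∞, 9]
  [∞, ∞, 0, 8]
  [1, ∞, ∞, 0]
Closure =
  [0, ∞, ∞, 3]
  [10, 0, ∞, 9]
  [9, ∞, 0, 8]
  [1, ∞, ∞, 0]

This is the Floyd-Warshall all-pairs shortest-path computation. For each intermediate vertex k = 0, 1, …, 3, update dist[i][j] ← min(dist[i][j], dist[i][k] + dist[k][j]). The final matrix gives, for each (i, j), the minimum total weight of any directed path from i to j (possibly empty when i = j).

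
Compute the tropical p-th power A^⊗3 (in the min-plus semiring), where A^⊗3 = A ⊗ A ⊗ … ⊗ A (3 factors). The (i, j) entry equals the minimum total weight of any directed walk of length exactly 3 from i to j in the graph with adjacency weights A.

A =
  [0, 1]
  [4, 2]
A^⊗3 =
  [0, 1]
  [4, 5]

Each entry (A^⊗3)_ij equals the minimum over all length-3 walks i = v_0 → v_1 → … → v_3 = j of Σ_t A[v_t][v_{t+1}]. For example, for (i, j) = (0, 1) we minimise over 4 possible intermediate vertex sequences; the minimum is 1, attained along the walk 0 → 0 → 0 → 1.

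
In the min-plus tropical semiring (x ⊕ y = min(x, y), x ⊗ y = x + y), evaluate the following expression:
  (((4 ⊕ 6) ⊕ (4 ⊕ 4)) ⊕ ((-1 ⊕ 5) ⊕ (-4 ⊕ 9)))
(((4 ⊕ 6) ⊕ (4 ⊕ 4)) ⊕ ((-1 ⊕ 5) ⊕ (-4 ⊕ 9))) = -4

Expand innermost to outermost. Recall ⊕ takes the minimum of its arguments and ⊗ takes their sum. Working out the expression (((4 ⊕ 6) ⊕ (4 ⊕ 4)) ⊕ ((-1 ⊕ 5) ⊕ (-4 ⊕ 9))) gives -4.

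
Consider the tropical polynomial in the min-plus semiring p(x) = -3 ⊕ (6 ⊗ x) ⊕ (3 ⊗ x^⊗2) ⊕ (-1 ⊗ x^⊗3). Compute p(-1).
p(-1) = -4

A tropical monomial a ⊗ x^⊗i evaluates to a + i · x. Evaluating each term at x = -1:
  Term 0 contributes -3 + 0 · -1 = -3
  Term 1 contributes 6 + 1 · -1 = 5
  Term 2 contributes 3 + 2 · -1 = 1
  Term 3 contributes -1 + 3 · -1 = -4
p(-1) = ⊕ of these = min[-3, 5, 1, -4] = -4.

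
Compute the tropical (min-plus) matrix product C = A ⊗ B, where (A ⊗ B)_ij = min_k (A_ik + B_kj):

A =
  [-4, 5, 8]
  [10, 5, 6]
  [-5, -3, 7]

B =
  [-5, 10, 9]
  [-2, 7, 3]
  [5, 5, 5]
A ⊗ B =
  [-9, 6, 5]
  [3, 11, 8]
  [-10, 4, 0]

Apply the min-plus product entry-by-entry:
  C[0][0] = min over k of (A[0][0] + B[0][0] = -4 + -5 = -9, A[0][1] + B[1][0] = 5 + -2 = 3, A[0][2] + B[2][0] = 8 + 5 = 13) = -9 (attained at k = 0)
  C[0][1] = min over k of (A[0][0] + B[0][1] = -4 + 10 = 6, A[0][1] + B[1][1] = 5 + 7 = 12, A[0][2] + B[2][1] = 8 + 5 = 13) = 6 (attained at k = 0)
  C[0][2] = min over k of (A[0][0] + B[0][2] = -4 + 9 = 5, A[0][1] + B[1][2] = 5 + 3 = 8, A[0][2] + B[2][2] = 8 + 5 = 13) = 5 (attained at k = 0)
  C[1][0] = min over k of (A[1][0] + B[0][0] = 10 + -5 = 5, A[1][1] + B[1][0] = 5 + -2 = 3, A[1][2] + B[2][0] = 6 + 5 = 11) = 3 (attained at k = 1)
  C[1][1] = min over k of (A[1][0] + B[0][1] = 10 + 10 = 20, A[1][1] + B[1][1] = 5 + 7 = 12, A[1][2] + B[2][1] = 6 + 5 = 11) = 11 (attained at k = 2)
  C[1][2] = min over k of (A[1][0] + B[0][2] = 10 + 9 = 19, A[1][1] + B[1][2] = 5 + 3 = 8, A[1][2] + B[2][2] = 6 + 5 = 11) = 8 (attained at k = 1)
  C[2][0] = min over k of (A[2][0] + B[0][0] = -5 + -5 = -10, A[2][1] + B[1][0] = -3 + -2 = -5, A[2][2] + B[2][0] = 7 + 5 = 12) = -10 (attained at k = 0)
  C[2][1] = min over k of (A[2][0] + B[0][1] = -5 + 10 = 5, A[2][1] + B[1][1] = -3 + 7 = 4, A[2][2] + B[2][1] = 7 + 5 = 12) = 4 (attained at k = 1)
  C[2][2] = min over k of (A[2][0] + B[0][2] = -5 + 9 = 4, A[2][1] + B[1][2] = -3 + 3 = 0, A[2][2] + B[2][2] = 7 + 5 = 12) = 0 (attained at k = 1)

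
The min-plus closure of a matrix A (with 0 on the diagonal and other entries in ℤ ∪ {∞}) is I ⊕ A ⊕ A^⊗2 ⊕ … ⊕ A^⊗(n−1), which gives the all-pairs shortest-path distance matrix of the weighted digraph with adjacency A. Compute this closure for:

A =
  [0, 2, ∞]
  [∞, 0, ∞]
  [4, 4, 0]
Closure =
  [0, 2, ∞]
  [∞, 0, ∞]
  [4, 4, 0]

This is the Floyd-Warshall all-pairs shortest-path computation. For each intermediate vertex k = 0, 1, …, 2, update dist[i][j] ← min(dist[i][j], dist[i][k] + dist[k][j]). The final matrix gives, for each (i, j), the minimum total weight of any directed path from i to j (possibly empty when i = j).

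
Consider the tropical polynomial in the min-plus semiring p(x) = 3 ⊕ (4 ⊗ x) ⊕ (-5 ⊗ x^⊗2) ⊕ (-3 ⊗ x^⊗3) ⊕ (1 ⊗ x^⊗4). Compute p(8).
p(8) = 3

A tropical monomial a ⊗ x^⊗i evaluates to a + i · x. Evaluating each term at x = 8:
  Term 0 contributes 3 + 0 · 8 = 3
  Term 1 contributes 4 + 1 · 8 = 12
  Term 2 contributes -5 + 2 · 8 = 11
  Term 3 contributes -3 + 3 · 8 = 21
  Term 4 contributes 1 + 4 · 8 = 33
p(8) = ⊕ of these = min[3, 12, 11, 21, 33] = 3.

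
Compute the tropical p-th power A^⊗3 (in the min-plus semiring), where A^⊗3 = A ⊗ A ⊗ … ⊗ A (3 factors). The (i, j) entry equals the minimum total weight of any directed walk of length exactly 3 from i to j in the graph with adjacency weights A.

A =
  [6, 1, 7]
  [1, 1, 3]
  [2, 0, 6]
A^⊗3 =
  [3, 3, 5]
  [3, 3, 5]
  [2, 2, 4]

Each entry (A^⊗3)_ij equals the minimum over all length-3 walks i = v_0 → v_1 → … → v_3 = j of Σ_t A[v_t][v_{t+1}]. For example, for (i, j) = (0, 2) we minimise over 9 possible intermediate vertex sequences; the minimum is 5, attained along the walk 0 → 1 → 1 → 2.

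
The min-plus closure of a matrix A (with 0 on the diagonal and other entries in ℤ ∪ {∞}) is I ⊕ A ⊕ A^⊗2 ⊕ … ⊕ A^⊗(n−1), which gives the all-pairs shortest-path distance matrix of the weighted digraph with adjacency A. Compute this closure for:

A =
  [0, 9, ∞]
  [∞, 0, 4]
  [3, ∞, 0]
Closure =
  [0, 9, 13]
  [7, 0, 4]
  [3, 12, 0]

This is the Floyd-Warshall all-pairs shortest-path computation. For each intermediate vertex k = 0, 1, …, 2, update dist[i][j] ← min(dist[i][j], dist[i][k] + dist[k][j]). The final matrix gives, for each (i, j), the minimum total weight of any directed path from i to j (possibly empty when i = j).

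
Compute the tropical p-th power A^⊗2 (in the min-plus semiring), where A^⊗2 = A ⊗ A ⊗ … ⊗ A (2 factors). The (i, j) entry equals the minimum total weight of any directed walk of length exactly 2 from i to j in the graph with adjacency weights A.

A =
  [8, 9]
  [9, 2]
A^⊗2 =
  [16, 11]
  [11, 4]

Each entry (A^⊗2)_ij equals the minimum over all length-2 walks i = v_0 → v_1 → … → v_2 = j of Σ_t A[v_t][v_{t+1}]. For example, for (i, j) = (0, 1) we minimise over 2 possible intermediate vertex sequences; the minimum is 11, attained along the walk 0 → 1 → 1.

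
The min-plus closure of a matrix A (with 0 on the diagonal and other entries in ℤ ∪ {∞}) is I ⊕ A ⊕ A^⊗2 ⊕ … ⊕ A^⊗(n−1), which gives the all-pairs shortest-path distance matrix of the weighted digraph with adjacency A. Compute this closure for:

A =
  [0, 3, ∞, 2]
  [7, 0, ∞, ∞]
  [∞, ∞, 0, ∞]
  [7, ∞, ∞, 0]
Closure =
  [0, 3, ∞, 2]
  [7, 0, ∞, 9]
  [∞, ∞, 0, ∞]
  [7, 10, ∞, 0]

This is the Floyd-Warshall all-pairs shortest-path computation. For each intermediate vertex k = 0, 1, …, 3, update dist[i][j] ← min(dist[i][j], dist[i][k] + dist[k][j]). The final matrix gives, for each (i, j), the minimum total weight of any directed path from i to j (possibly empty when i = j).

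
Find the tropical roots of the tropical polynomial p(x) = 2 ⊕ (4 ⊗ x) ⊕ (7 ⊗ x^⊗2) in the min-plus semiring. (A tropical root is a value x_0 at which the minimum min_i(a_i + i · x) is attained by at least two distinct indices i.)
Roots: {-3, -2}

Each tropical root is a break point of the lower envelope of the lines y = a_i + i · x (there are 3 lines, with slopes 0, 1, ..., 2). Only the lines that attain the minimum somewhere contribute to roots; other lines are dominated. Here the surviving (envelope) indices are i = 2, i = 1, i = 0.
Intersections between consecutive envelope lines give the roots: for adjacent envelope indices i < j the intersection is x = (a_i − a_j) / (j − i). Reading off the sorted break points: {-3, -2}.
Verification: at each break x_0, at least two indices attain the minimum of min_i(a_i + i · x_0).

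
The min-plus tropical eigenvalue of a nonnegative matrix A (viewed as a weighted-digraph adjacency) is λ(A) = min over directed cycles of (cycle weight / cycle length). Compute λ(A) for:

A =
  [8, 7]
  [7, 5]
λ(A) = 5

Enumerate directed cycles and compute their means (weight / length). Sample:
  cycle 0 → 0: weight = 8, length = 1, mean = 8/1 ≈ 8.000
  cycle 1 → 1: weight = 5, length = 1, mean = 5/1 ≈ 5.000
  cycle 0 → 1 → 0: weight = 14, length = 2, mean = 14/2 ≈ 7.000
  cycle 1 → 0 → 1: weight = 14, length = 2, mean = 14/2 ≈ 7.000
Minimum mean = 5.000, attained e.g. along the cycle 1 → 1 with weight 5 and length 1. So λ(A) = 5/1 = 5.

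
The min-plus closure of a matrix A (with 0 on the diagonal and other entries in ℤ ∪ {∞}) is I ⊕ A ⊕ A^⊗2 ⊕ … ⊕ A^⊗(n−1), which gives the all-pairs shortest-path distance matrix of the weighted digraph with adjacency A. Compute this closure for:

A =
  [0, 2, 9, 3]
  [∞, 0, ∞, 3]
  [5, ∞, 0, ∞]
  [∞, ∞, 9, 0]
Closure =
  [0, 2, 9, 3]
  [17, 0, 12, 3]
  [5, 7, 0, 8]
  [14, 16, 9, 0]

This is the Floyd-Warshall all-pairs shortest-path computation. For each intermediate vertex k = 0, 1, …, 3, update dist[i][j] ← min(dist[i][j], dist[i][k] + dist[k][j]). The final matrix gives, for each (i, j), the minimum total weight of any directed path from i to j (possibly empty when i = j).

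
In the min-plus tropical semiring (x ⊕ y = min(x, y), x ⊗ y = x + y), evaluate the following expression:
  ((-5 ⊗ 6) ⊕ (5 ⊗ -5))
((-5 ⊗ 6) ⊕ (5 ⊗ -5)) = 0

Expand innermost to outermost. Recall ⊕ takes the minimum of its arguments and ⊗ takes their sum. Working out the expression ((-5 ⊗ 6) ⊕ (5 ⊗ -5)) gives 0.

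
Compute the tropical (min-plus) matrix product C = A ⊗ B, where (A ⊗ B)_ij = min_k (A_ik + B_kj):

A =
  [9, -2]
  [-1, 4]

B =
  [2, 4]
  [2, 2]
A ⊗ B =
  [0, 0]
  [1, 3]

Apply the min-plus product entry-by-entry:
  C[0][0] = min over k of (A[0][0] + B[0][0] = 9 + 2 = 11, A[0][1] + B[1][0] = -2 + 2 = 0) = 0 (attained at k = 1)
  C[0][1] = min over k of (A[0][0] + B[0][1] = 9 + 4 = 13, A[0][1] + B[1][1] = -2 + 2 = 0) = 0 (attained at k = 1)
  C[1][0] = min over k of (A[1][0] + B[0][0] = -1 + 2 = 1, A[1][1] + B[1][0] = 4 + 2 = 6) = 1 (attained at k = 0)
  C[1][1] = min over k of (A[1][0] + B[0][1] = -1 + 4 = 3, A[1][1] + B[1][1] = 4 + 2 = 6) = 3 (attained at k = 0)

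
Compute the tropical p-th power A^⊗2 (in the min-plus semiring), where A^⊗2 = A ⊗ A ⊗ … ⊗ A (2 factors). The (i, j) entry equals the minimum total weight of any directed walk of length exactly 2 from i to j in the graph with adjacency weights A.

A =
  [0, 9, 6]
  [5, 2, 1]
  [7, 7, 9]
A^⊗2 =
  [0, 9, 6]
  [5, 4, 3]
  [7, 9, 8]

Each entry (A^⊗2)_ij equals the minimum over all length-2 walks i = v_0 → v_1 → … → v_2 = j of Σ_t A[v_t][v_{t+1}]. For example, for (i, j) = (0, 2) we minimise over 3 possible intermediate vertex sequences; the minimum is 6, attained along the walk 0 → 0 → 2.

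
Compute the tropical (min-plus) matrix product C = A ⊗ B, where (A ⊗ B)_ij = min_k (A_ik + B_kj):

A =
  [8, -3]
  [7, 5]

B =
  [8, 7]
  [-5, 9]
A ⊗ B =
  [-8, 6]
  [0, 14]

Apply the min-plus product entry-by-entry:
  C[0][0] = min over k of (A[0][0] + B[0][0] = 8 + 8 = 16, A[0][1] + B[1][0] = -3 + -5 = -8) = -8 (attained at k = 1)
  C[0][1] = min over k of (A[0][0] + B[0][1] = 8 + 7 = 15, A[0][1] + B[1][1] = -3 + 9 = 6) = 6 (attained at k = 1)
  C[1][0] = min over k of (A[1][0] + B[0][0] = 7 + 8 = 15, A[1][1] + B[1][0] = 5 + -5 = 0) = 0 (attained at k = 1)
  C[1][1] = min over k of (A[1][0] + B[0][1] = 7 + 7 = 14, A[1][1] + B[1][1] = 5 + 9 = 14) = 14 (attained at k = 0)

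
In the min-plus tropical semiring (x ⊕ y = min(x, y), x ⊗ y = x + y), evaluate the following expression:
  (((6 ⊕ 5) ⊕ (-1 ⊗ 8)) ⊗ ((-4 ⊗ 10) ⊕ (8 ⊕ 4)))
(((6 ⊕ 5) ⊕ (-1 ⊗ 8)) ⊗ ((-4 ⊗ 10) ⊕ (8 ⊕ 4))) = 9

Expand innermost to outermost. Recall ⊕ takes the minimum of its arguments and ⊗ takes their sum. Working out the expression (((6 ⊕ 5) ⊕ (-1 ⊗ 8)) ⊗ ((-4 ⊗ 10) ⊕ (8 ⊕ 4))) gives 9.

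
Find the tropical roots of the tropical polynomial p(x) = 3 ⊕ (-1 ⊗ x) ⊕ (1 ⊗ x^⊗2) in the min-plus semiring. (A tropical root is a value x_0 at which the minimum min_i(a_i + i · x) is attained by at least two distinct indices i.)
Roots: {-2, 4}

Each tropical root is a break point of the lower envelope of the lines y = a_i + i · x (there are 3 lines, with slopes 0, 1, ..., 2). Only the lines that attain the minimum somewhere contribute to roots; other lines are dominated. Here the surviving (envelope) indices are i = 2, i = 1, i = 0.
Intersections between consecutive envelope lines give the roots: for adjacent envelope indices i < j the intersection is x = (a_i − a_j) / (j − i). Reading off the sorted break points: {-2, 4}.
Verification: at each break x_0, at least two indices attain the minimum of min_i(a_i + i · x_0).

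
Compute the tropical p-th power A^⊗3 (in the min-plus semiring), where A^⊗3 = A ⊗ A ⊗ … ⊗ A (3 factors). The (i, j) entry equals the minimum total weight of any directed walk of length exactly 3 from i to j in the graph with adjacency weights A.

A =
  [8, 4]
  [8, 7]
A^⊗3 =
  [19, 16]
  [20, 19]

Each entry (A^⊗3)_ij equals the minimum over all length-3 walks i = v_0 → v_1 → … → v_3 = j of Σ_t A[v_t][v_{t+1}]. For example, for (i, j) = (0, 1) we minimise over 4 possible intermediate vertex sequences; the minimum is 16, attained along the walk 0 → 1 → 0 → 1.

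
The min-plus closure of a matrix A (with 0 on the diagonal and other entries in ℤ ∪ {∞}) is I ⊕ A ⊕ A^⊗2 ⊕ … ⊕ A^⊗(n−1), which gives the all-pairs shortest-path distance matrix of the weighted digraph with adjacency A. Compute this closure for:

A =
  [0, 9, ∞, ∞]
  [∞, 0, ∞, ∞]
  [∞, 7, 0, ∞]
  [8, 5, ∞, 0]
Closure =
  [0, 9, ∞, ∞]
  [∞, 0, ∞, ∞]
  [∞, 7, 0, ∞]
  [8, 5, ∞, 0]

This is the Floyd-Warshall all-pairs shortest-path computation. For each intermediate vertex k = 0, 1, …, 3, update dist[i][j] ← min(dist[i][j], dist[i][k] + dist[k][j]). The final matrix gives, for each (i, j), the minimum total weight of any directed path from i to j (possibly empty when i = j).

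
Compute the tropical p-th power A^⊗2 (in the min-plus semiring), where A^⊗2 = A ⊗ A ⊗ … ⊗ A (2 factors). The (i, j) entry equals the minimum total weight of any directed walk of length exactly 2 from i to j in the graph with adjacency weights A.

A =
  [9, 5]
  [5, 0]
A^⊗2 =
  [10, 5]
  [5, 0]

Each entry (A^⊗2)_ij equals the minimum over all length-2 walks i = v_0 → v_1 → … → v_2 = j of Σ_t A[v_t][v_{t+1}]. For example, for (i, j) = (0, 1) we minimise over 2 possible intermediate vertex sequences; the minimum is 5, attained along the walk 0 → 1 → 1.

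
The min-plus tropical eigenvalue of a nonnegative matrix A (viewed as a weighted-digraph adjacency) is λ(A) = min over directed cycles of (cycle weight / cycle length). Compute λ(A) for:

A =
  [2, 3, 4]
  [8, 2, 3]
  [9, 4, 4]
λ(A) = 2

Enumerate directed cycles and compute their means (weight / length). Sample:
  cycle 0 → 0: weight = 2, length = 1, mean = 2/1 ≈ 2.000
  cycle 1 → 1: weight = 2, length = 1, mean = 2/1 ≈ 2.000
  cycle 2 → 2: weight = 4, length = 1, mean = 4/1 ≈ 4.000
  cycle 0 → 1 → 0: weight = 11, length = 2, mean = 11/2 ≈ 5.500
  cycle 0 → 2 → 0: weight = 13, length = 2, mean = 13/2 ≈ 6.500
  cycle 1 → 0 → 1: weight = 11, length = 2, mean = 11/2 ≈ 5.500
Minimum mean = 2.000, attained e.g. along the cycle 0 → 0 with weight 2 and length 1. So λ(A) = 2/1 = 2.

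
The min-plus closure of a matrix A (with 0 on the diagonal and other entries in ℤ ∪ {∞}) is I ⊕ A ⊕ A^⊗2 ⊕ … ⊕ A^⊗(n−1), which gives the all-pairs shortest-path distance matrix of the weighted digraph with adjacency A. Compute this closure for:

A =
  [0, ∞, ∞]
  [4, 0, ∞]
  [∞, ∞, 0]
Closure =
  [0, ∞, ∞]
  [4, 0, ∞]
  [∞, ∞, 0]

This is the Floyd-Warshall all-pairs shortest-path computation. For each intermediate vertex k = 0, 1, …, 2, update dist[i][j] ← min(dist[i][j], dist[i][k] + dist[k][j]). The final matrix gives, for each (i, j), the minimum total weight of any directed path from i to j (possibly empty when i = j).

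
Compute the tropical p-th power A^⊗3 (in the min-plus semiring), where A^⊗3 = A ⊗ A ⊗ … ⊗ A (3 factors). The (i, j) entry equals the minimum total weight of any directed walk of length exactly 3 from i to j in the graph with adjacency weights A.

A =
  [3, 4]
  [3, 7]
A^⊗3 =
  [9, 10]
  [9, 10]

Each entry (A^⊗3)_ij equals the minimum over all length-3 walks i = v_0 → v_1 → … → v_3 = j of Σ_t A[v_t][v_{t+1}]. For example, for (i, j) = (0, 1) we minimise over 4 possible intermediate vertex sequences; the minimum is 10, attained along the walk 0 → 0 → 0 → 1.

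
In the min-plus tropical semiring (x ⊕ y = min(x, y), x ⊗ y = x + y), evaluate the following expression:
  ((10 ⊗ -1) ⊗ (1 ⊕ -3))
((10 ⊗ -1) ⊗ (1 ⊕ -3)) = 6

Expand innermost to outermost. Recall ⊕ takes the minimum of its arguments and ⊗ takes their sum. Working out the expression ((10 ⊗ -1) ⊗ (1 ⊕ -3)) gives 6.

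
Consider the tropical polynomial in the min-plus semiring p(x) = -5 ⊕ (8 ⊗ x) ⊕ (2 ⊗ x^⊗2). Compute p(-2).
p(-2) = -5

A tropical monomial a ⊗ x^⊗i evaluates to a + i · x. Evaluating each term at x = -2:
  Term 0 contributes -5 + 0 · -2 = -5
  Term 1 contributes 8 + 1 · -2 = 6
  Term 2 contributes 2 + 2 · -2 = -2
p(-2) = ⊕ of these = min[-5, 6, -2] = -5.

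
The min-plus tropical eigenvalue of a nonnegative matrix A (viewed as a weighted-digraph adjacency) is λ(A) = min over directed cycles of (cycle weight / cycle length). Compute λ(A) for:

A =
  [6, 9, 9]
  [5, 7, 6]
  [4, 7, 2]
λ(A) = 2

Enumerate directed cycles and compute their means (weight / length). Sample:
  cycle 0 → 0: weight = 6, length = 1, mean = 6/1 ≈ 6.000
  cycle 1 → 1: weight = 7, length = 1, mean = 7/1 ≈ 7.000
  cycle 2 → 2: weight = 2, length = 1, mean = 2/1 ≈ 2.000
  cycle 0 → 1 → 0: weight = 14, length = 2, mean = 14/2 ≈ 7.000
  cycle 0 → 2 → 0: weight = 13, length = 2, mean = 13/2 ≈ 6.500
  cycle 1 → 0 → 1: weight = 14, length = 2, mean = 14/2 ≈ 7.000
Minimum mean = 2.000, attained e.g. along the cycle 2 → 2 with weight 2 and length 1. So λ(A) = 2/1 = 2.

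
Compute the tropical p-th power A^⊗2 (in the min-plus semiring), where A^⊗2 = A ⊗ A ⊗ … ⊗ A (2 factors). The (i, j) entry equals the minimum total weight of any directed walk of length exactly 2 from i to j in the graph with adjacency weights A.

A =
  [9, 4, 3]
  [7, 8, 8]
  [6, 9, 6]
A^⊗2 =
  [9, 12, 9]
  [14, 11, 10]
  [12, 10, 9]

Each entry (A^⊗2)_ij equals the minimum over all length-2 walks i = v_0 → v_1 → … → v_2 = j of Σ_t A[v_t][v_{t+1}]. For example, for (i, j) = (0, 2) we minimise over 3 possible intermediate vertex sequences; the minimum is 9, attained along the walk 0 → 2 → 2.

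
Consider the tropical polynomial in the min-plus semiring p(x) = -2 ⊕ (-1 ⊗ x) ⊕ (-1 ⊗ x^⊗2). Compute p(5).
p(5) = -2

A tropical monomial a ⊗ x^⊗i evaluates to a + i · x. Evaluating each term at x = 5:
  Term 0 contributes -2 + 0 · 5 = -2
  Term 1 contributes -1 + 1 · 5 = 4
  Term 2 contributes -1 + 2 · 5 = 9
p(5) = ⊕ of these = min[-2, 4, 9] = -2.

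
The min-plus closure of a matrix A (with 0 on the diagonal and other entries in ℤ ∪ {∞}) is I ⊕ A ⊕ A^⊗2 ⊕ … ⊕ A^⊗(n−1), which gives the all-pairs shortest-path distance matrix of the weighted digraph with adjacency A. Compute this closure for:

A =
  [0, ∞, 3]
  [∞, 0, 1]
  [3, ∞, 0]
Closure =
  [0, ∞, 3]
  [4, 0, 1]
  [3, ∞, 0]

This is the Floyd-Warshall all-pairs shortest-path computation. For each intermediate vertex k = 0, 1, …, 2, update dist[i][j] ← min(dist[i][j], dist[i][k] + dist[k][j]). The final matrix gives, for each (i, j), the minimum total weight of any directed path from i to j (possibly empty when i = j).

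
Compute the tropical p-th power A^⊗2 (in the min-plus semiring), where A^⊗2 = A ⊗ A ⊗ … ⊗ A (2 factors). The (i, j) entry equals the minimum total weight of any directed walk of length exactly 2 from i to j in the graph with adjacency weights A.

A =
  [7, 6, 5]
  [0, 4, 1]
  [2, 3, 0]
A^⊗2 =
  [6, 8, 5]
  [3, 4, 1]
  [2, 3, 0]

Each entry (A^⊗2)_ij equals the minimum over all length-2 walks i = v_0 → v_1 → … → v_2 = j of Σ_t A[v_t][v_{t+1}]. For example, for (i, j) = (0, 2) we minimise over 3 possible intermediate vertex sequences; the minimum is 5, attained along the walk 0 → 2 → 2.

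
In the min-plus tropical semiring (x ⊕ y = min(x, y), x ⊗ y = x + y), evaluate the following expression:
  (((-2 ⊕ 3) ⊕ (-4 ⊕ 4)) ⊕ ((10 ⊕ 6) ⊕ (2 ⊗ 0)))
(((-2 ⊕ 3) ⊕ (-4 ⊕ 4)) ⊕ ((10 ⊕ 6) ⊕ (2 ⊗ 0))) = -4

Expand innermost to outermost. Recall ⊕ takes the minimum of its arguments and ⊗ takes their sum. Working out the expression (((-2 ⊕ 3) ⊕ (-4 ⊕ 4)) ⊕ ((10 ⊕ 6) ⊕ (2 ⊗ 0))) gives -4.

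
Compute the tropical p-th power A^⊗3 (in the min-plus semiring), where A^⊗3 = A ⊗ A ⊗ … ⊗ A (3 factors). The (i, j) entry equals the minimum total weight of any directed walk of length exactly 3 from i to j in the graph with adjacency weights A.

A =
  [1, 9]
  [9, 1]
A^⊗3 =
  [3, 11]
  [11, 3]

Each entry (A^⊗3)_ij equals the minimum over all length-3 walks i = v_0 → v_1 → … → v_3 = j of Σ_t A[v_t][v_{t+1}]. For example, for (i, j) = (0, 1) we minimise over 4 possible intermediate vertex sequences; the minimum is 11, attained along the walk 0 → 0 → 0 → 1.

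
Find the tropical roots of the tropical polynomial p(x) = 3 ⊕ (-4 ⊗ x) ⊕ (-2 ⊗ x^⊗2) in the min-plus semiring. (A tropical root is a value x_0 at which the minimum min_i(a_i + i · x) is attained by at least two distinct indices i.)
Roots: {-2, 7}

Each tropical root is a break point of the lower envelope of the lines y = a_i + i · x (there are 3 lines, with slopes 0, 1, ..., 2). Only the lines that attain the minimum somewhere contribute to roots; other lines are dominated. Here the surviving (envelope) indices are i = 2, i = 1, i = 0.
Intersections between consecutive envelope lines give the roots: for adjacent envelope indices i < j the intersection is x = (a_i − a_j) / (j − i). Reading off the sorted break points: {-2, 7}.
Verification: at each break x_0, at least two indices attain the minimum of min_i(a_i + i · x_0).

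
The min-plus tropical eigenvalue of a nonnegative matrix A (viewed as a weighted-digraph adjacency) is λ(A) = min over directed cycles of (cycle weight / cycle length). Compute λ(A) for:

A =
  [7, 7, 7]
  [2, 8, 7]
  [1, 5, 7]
λ(A) = 4

Enumerate directed cycles and compute their means (weight / length). Sample:
  cycle 0 → 0: weight = 7, length = 1, mean = 7/1 ≈ 7.000
  cycle 1 → 1: weight = 8, length = 1, mean = 8/1 ≈ 8.000
  cycle 2 → 2: weight = 7, length = 1, mean = 7/1 ≈ 7.000
  cycle 0 → 1 → 0: weight = 9, length = 2, mean = 9/2 ≈ 4.500
  cycle 0 → 2 → 0: weight = 8, length = 2, mean = 8/2 ≈ 4.000
  cycle 1 → 0 → 1: weight = 9, length = 2, mean = 9/2 ≈ 4.500
Minimum mean = 4.000, attained e.g. along the cycle 0 → 2 → 0 with weight 8 and length 2. So λ(A) = 8/2 = 4.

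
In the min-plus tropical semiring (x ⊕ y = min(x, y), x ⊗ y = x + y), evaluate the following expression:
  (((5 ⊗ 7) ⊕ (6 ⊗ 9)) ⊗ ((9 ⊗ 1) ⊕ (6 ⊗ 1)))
(((5 ⊗ 7) ⊕ (6 ⊗ 9)) ⊗ ((9 ⊗ 1) ⊕ (6 ⊗ 1))) = 19

Expand innermost to outermost. Recall ⊕ takes the minimum of its arguments and ⊗ takes their sum. Working out the expression (((5 ⊗ 7) ⊕ (6 ⊗ 9)) ⊗ ((9 ⊗ 1) ⊕ (6 ⊗ 1))) gives 19.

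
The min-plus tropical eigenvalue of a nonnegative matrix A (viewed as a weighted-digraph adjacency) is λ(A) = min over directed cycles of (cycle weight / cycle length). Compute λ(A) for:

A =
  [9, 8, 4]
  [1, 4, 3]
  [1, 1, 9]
λ(A) = 2

Enumerate directed cycles and compute their means (weight / length). Sample:
  cycle 0 → 0: weight = 9, length = 1, mean = 9/1 ≈ 9.000
  cycle 1 → 1: weight = 4, length = 1, mean = 4/1 ≈ 4.000
  cycle 2 → 2: weight = 9, length = 1, mean = 9/1 ≈ 9.000
  cycle 0 → 1 → 0: weight = 9, length = 2, mean = 9/2 ≈ 4.500
  cycle 0 → 2 → 0: weight = 5, length = 2, mean = 5/2 ≈ 2.500
  cycle 1 → 0 → 1: weight = 9, length = 2, mean = 9/2 ≈ 4.500
Minimum mean = 2.000, attained e.g. along the cycle 1 → 2 → 1 with weight 4 and length 2. So λ(A) = 4/2 = 2.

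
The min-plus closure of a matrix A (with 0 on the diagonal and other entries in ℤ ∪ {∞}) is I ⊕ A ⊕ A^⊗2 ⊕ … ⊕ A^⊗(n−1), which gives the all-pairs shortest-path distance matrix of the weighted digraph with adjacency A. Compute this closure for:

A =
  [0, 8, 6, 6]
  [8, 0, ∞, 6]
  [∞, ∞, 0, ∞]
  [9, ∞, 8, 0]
Closure =
  [0, 8, 6, 6]
  [8, 0, 14, 6]
  [∞, ∞, 0, ∞]
  [9, 17, 8, 0]

This is the Floyd-Warshall all-pairs shortest-path computation. For each intermediate vertex k = 0, 1, …, 3, update dist[i][j] ← min(dist[i][j], dist[i][k] + dist[k][j]). The final matrix gives, for each (i, j), the minimum total weight of any directed path from i to j (possibly empty when i = j).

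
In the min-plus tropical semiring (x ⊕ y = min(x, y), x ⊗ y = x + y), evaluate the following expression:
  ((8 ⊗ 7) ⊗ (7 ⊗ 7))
((8 ⊗ 7) ⊗ (7 ⊗ 7)) = 29

Expand innermost to outermost. Recall ⊕ takes the minimum of its arguments and ⊗ takes their sum. Working out the expression ((8 ⊗ 7) ⊗ (7 ⊗ 7)) gives 29.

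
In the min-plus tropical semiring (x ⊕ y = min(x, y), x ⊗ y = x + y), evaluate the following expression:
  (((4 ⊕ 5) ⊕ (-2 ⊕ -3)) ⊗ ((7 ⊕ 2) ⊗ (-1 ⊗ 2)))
(((4 ⊕ 5) ⊕ (-2 ⊕ -3)) ⊗ ((7 ⊕ 2) ⊗ (-1 ⊗ 2))) = 0

Expand innermost to outermost. Recall ⊕ takes the minimum of its arguments and ⊗ takes their sum. Working out the expression (((4 ⊕ 5) ⊕ (-2 ⊕ -3)) ⊗ ((7 ⊕ 2) ⊗ (-1 ⊗ 2))) gives 0.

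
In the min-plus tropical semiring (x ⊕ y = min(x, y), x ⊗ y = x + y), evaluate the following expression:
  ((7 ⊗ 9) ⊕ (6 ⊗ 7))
((7 ⊗ 9) ⊕ (6 ⊗ 7)) = 13

Expand innermost to outermost. Recall ⊕ takes the minimum of its arguments and ⊗ takes their sum. Working out the expression ((7 ⊗ 9) ⊕ (6 ⊗ 7)) gives 13.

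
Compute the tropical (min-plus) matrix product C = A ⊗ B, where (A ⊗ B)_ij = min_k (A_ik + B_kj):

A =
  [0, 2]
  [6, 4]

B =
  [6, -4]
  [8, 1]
A ⊗ B =
  [6, -4]
  [12, 2]

Apply the min-plus product entry-by-entry:
  C[0][0] = min over k of (A[0][0] + B[0][0] = 0 + 6 = 6, A[0][1] + B[1][0] = 2 + 8 = 10) = 6 (attained at k = 0)
  C[0][1] = min over k of (A[0][0] + B[0][1] = 0 + -4 = -4, A[0][1] + B[1][1] = 2 + 1 = 3) = -4 (attained at k = 0)
  C[1][0] = min over k of (A[1][0] + B[0][0] = 6 + 6 = 12, A[1][1] + B[1][0] = 4 + 8 = 12) = 12 (attained at k = 0)
  C[1][1] = min over k of (A[1][0] + B[0][1] = 6 + -4 = 2, A[1][1] + B[1][1] = 4 + 1 = 5) = 2 (attained at k = 0)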